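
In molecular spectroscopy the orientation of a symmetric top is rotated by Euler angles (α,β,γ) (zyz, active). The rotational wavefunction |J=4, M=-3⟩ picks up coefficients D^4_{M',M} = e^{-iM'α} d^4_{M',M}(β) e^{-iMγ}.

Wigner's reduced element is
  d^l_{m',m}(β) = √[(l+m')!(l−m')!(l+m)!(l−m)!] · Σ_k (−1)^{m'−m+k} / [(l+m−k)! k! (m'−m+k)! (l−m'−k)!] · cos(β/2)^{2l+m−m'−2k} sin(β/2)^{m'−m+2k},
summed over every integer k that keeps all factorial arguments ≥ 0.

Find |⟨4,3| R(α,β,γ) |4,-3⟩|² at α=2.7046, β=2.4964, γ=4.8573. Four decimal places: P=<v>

P=0.0203

Split into d^4_{3,-3}(β=2.4964) × two z-phases.
With c≡cos(β/2)=0.317030 and s≡sin(β/2)=0.948416, N=[5040·1·1·5040]^{1/2}=5040.000000
k: max(0,(-3)−(3))=0 … min(4+(-3),4−(3))=1
  k=0: (−1)^6·5040.0000/(720)·0.3170^2·0.9484^6 = +0.512024
  k=1: (−1)^7·5040.0000/(5040)·0.3170^0·0.9484^8 = -0.654620
d^4_{3,-3}(2.4964) = +0.512024 -0.654620 = -0.142595
|D^4_{3,-3}|² = |d^4_{3,-3}(β)|² = (-0.142595)² = 0.020333 (the z-rotation phases have unit modulus)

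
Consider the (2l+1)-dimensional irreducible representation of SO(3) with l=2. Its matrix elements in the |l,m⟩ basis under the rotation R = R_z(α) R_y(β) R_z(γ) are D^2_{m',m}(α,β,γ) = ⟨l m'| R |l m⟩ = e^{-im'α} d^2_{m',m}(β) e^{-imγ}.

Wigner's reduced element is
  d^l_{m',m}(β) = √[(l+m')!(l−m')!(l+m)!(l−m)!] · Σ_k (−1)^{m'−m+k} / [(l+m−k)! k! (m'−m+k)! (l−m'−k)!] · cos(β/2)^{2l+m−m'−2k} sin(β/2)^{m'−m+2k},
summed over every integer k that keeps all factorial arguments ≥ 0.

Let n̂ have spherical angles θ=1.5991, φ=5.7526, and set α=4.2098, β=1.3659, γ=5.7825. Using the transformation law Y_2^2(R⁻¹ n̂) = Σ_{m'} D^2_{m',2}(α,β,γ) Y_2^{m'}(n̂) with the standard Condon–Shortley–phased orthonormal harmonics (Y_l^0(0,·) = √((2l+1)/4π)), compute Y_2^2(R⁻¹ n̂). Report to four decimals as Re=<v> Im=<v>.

Need the full column D^2_{m',2} for m'=−2..2 at α=4.2098, β=1.3659, γ=5.7825.
cos(β/2)=0.775714, sin(β/2)=0.631084
d^2_{-2,2}: single k=4 term ⇒ +0.158617;  D = -0.158616+0.000604i
d^2_{-1,2}: single k=3 term ⇒ +0.389936;  D = +0.186528-0.342429i
d^2_{0,2}: single k=2 term ⇒ +0.587021;  D = +0.316492+0.494396i
d^2_{1,2}: single k=1 term ⇒ +0.589146;  D = -0.587830+0.039347i
d^2_{2,2}: single k=0 term ⇒ +0.362082;  D = +0.152832-0.328247i
Y_2^{m'}(θ=1.5991,φ=5.7526) and Σ D·Y over m':
  (-0.1586+0.0006i)·(+0.1883+0.3369i)  (+0.1865-0.3424i)·(-0.0188-0.0111i)  (+0.3165+0.4944i)·(-0.3146+0.0000i)  (-0.5878+0.0393i)·(+0.0188-0.0111i)  (+0.1528-0.3282i)·(+0.1883-0.3369i)
Y_2^2(R⁻¹ n̂) = -0.229412-0.310545i

Re=-0.2294 Im=-0.3105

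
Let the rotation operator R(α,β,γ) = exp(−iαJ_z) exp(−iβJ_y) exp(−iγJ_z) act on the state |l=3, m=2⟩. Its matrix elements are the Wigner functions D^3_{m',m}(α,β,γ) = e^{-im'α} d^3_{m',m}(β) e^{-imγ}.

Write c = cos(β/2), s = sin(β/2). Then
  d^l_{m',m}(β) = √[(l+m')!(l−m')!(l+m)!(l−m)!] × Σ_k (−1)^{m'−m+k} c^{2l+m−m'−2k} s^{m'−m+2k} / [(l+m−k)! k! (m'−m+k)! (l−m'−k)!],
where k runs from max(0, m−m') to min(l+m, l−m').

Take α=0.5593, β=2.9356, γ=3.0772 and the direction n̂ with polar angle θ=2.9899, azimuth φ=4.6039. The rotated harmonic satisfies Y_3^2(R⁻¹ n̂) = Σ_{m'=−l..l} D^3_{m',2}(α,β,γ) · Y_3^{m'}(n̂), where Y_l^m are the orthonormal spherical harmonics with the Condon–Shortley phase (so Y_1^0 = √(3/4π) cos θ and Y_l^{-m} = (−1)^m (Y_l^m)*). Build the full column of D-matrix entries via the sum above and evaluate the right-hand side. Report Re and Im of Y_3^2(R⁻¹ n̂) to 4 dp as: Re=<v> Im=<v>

Re=0.0781 Im=-0.0580

Need the full column D^3_{m',2} for m'=−3..3 at α=0.5593, β=2.9356, γ=3.0772.
cos(β/2)=0.102814, sin(β/2)=0.994701
d^3_{-3,2}: single k=5 term ⇒ +0.245240;  D = -0.057314+0.238448i
d^3_{-2,2}: k∈[4..5] ⇒ +0.051742 -0.968622 = -0.916879;  D = -0.291387-0.869345i
d^3_{-1,2}: k∈[3..4] ⇒ +0.006765 -0.316603 = -0.309838;  D = -0.239339-0.196766i
d^3_{0,2}: k∈[2..3] ⇒ +0.000606 -0.056681 = -0.056075;  D = -0.055611-0.007202i
d^3_{1,2}: k∈[1..2] ⇒ +0.000036 -0.006765 = -0.006729;  D = -0.006115+0.002808i
d^3_{2,2}: k∈[0..1] ⇒ +0.000001 -0.000553 = -0.000552;  D = -0.000303+0.000461i
d^3_{3,2}: single k=0 term ⇒ -0.000028;  D = -0.000001+0.000028i
Y_3^{m'}(θ=2.9899,φ=4.6039) and Σ D·Y over m':
  (-0.0573+0.2384i)·(+0.0005-0.0014i)  (-0.2914-0.8693i)·(+0.0225+0.0050i)  (-0.2393-0.1968i)·(-0.0205+0.1887i)  (-0.0556-0.0072i)·(-0.6957+0.0000i)  (-0.0061+0.0028i)·(+0.0205+0.1887i)  (-0.0003+0.0005i)·(+0.0225-0.0050i)  (-0.0000+0.0000i)·(-0.0005-0.0014i)
Y_3^2(R⁻¹ n̂) = +0.078117-0.058027i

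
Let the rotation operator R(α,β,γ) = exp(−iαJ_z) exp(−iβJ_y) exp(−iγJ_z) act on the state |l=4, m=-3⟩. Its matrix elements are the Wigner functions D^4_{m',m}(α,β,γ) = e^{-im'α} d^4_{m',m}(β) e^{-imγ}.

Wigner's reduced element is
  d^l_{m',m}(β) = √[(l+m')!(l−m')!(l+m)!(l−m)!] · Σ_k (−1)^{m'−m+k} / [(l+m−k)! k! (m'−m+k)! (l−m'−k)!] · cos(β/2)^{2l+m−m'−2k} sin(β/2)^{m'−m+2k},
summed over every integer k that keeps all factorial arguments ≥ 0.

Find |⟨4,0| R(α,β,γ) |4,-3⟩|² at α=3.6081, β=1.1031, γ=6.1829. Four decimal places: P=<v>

First d^4_{0,-3}(β=1.1031), then the phase factors e^{-i(0)α} and e^{-i(-3)γ}:
c=cos(1.1031/2)=0.851713, s=sin(1.1031/2)=0.524008; N=√[24·24·1·5040]=1703.830978
The bounds max(0,m−m')=0 and min(l+m,l−m')=1 give 2 terms
  k=0: (−1)^3·1703.8310/(144)·0.8517^5·0.5240^3 = -0.763036
  k=1: (−1)^4·1703.8310/(144)·0.8517^3·0.5240^5 = +0.288824
d^4_{0,-3}(1.1031) = -0.763036 +0.288824 = -0.474212
|D^4_{0,-3}|² = |d^4_{0,-3}(β)|² = (-0.474212)² = 0.224877 (the z-rotation phases have unit modulus)

P=0.2249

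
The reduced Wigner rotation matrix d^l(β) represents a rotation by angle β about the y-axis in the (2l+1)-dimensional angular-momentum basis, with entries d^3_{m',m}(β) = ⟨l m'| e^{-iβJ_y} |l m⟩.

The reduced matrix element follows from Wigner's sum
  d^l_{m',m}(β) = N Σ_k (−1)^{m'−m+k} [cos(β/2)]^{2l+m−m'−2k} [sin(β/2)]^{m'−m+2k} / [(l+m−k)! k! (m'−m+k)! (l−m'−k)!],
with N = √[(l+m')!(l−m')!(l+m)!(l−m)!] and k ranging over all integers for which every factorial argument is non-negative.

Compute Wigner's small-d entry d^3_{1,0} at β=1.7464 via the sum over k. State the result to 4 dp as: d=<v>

d^3_{1,0}(β=1.7464) via Wigner's sum:
Half-angle: c=0.642377, s=0.766388. N=√(24·2·6·6)=41.569219
Admissible k: 0..2 (factorial args all ≥0)
  k=0: (−1)^1·41.5692/(12)·0.6424^5·0.7664^1 = -0.290396
  k=1: (−1)^2·41.5692/(4)·0.6424^3·0.7664^3 = +1.240022
  k=2: (−1)^3·41.5692/(12)·0.6424^1·0.7664^5 = -0.588336
d^3_{1,0}(1.7464) = -0.290396 +1.240022 -0.588336 = +0.361290

d=0.3613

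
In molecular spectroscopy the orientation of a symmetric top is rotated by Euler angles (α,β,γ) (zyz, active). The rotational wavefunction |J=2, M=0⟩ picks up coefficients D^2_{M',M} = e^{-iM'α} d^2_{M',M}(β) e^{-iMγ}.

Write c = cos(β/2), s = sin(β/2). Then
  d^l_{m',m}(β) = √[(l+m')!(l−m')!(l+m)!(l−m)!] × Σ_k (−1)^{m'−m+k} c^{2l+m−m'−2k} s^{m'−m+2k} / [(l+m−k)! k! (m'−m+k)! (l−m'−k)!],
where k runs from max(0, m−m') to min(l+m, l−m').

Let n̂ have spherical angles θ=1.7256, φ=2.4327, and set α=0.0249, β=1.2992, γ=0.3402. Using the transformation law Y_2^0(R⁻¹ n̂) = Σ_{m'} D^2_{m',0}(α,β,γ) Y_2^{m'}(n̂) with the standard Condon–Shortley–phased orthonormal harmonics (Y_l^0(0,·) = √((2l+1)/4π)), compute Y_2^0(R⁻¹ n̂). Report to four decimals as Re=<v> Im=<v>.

Re=0.2143 Im=0.0000

Need the full column D^2_{m',0} for m'=−2..2 at α=0.0249, β=1.2992, γ=0.3402.
cos(β/2)=0.796326, sin(β/2)=0.604868
d^2_{-2,0}: single k=2 term ⇒ +0.568301;  D = +0.567596+0.028290i
d^2_{-1,0}: k∈[1..2] ⇒ +0.748184 -0.431666 = +0.316518;  D = +0.316420+0.007880i
d^2_{0,0}: k∈[0..2] ⇒ +0.402127 -0.928031 +0.133857 = -0.392047;  D = -0.392047+0.000000i
d^2_{1,0}: k∈[0..1] ⇒ -0.748184 +0.431666 = -0.316518;  D = -0.316420+0.007880i
d^2_{2,0}: single k=0 term ⇒ +0.568301;  D = +0.567596-0.028290i
Y_2^{m'}(θ=1.7256,φ=2.4327) and Σ D·Y over m':
  (+0.5676+0.0283i)·(+0.0575+0.3727i)  (+0.3164+0.0079i)·(+0.0893+0.0766i)  (-0.3920+0.0000i)·(-0.2929+0.0000i)  (-0.3164+0.0079i)·(-0.0893+0.0766i)  (+0.5676-0.0283i)·(+0.0575-0.3727i)
Y_2^0(R⁻¹ n̂) = +0.214317+0.000000i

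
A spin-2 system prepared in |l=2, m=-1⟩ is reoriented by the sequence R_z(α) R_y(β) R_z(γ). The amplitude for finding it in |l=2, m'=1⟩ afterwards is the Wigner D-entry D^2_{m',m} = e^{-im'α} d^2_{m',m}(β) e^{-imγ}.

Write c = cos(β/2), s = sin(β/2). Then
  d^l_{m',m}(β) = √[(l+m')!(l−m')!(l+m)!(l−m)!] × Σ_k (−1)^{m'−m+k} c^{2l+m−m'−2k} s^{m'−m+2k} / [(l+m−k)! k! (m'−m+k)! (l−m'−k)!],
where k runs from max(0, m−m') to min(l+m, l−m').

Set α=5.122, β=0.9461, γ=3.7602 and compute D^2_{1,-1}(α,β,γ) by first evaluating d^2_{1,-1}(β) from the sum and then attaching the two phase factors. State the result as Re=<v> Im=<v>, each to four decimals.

D^2_{1,-1}(5.122,0.9461,3.7602) = e^{-i·1·5.122}·d^2_{1,-1}(0.9461)·e^{-i·-1·3.7602}. Compute d first:
c=cos(0.9461/2)=0.890183, s=sin(0.9461/2)=0.455603; N=√[6·1·1·6]=6.000000
Admissible k: 0..1 (factorial args all ≥0)
  k=0: (−1)^2·6.0000/(2)·0.8902^2·0.4556^2 = +0.493462
  k=1: (−1)^3·6.0000/(6)·0.8902^0·0.4556^4 = -0.043087
d^2_{1,-1}(0.9461) = +0.493462 -0.043087 = +0.450375
Phases: e^{-i·(1)·5.122}=+0.398253+0.917276i, e^{-i·(-1)·3.7602}=-0.814687-0.579901i ⇒ D=+0.093443-0.440575i

Re=0.0934 Im=-0.4406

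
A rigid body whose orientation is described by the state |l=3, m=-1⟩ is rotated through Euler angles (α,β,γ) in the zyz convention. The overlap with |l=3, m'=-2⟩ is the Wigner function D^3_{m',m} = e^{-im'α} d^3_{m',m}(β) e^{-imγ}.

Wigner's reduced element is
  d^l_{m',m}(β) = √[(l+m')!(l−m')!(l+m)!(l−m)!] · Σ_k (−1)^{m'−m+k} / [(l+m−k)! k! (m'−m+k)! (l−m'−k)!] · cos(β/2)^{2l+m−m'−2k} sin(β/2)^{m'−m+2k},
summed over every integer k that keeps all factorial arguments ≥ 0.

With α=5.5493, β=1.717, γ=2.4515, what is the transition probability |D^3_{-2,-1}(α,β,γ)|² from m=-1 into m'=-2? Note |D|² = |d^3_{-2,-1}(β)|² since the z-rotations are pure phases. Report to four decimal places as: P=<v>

D^3_{-2,-1}(5.5493,1.717,2.4515) = e^{-i·-2·5.5493}·d^3_{-2,-1}(1.717)·e^{-i·-1·2.4515}. Compute d first:
Half-angle: c=0.653573, s=0.756863. N=√(1·120·2·24)=75.894664
Admissible k: 1..2 (factorial args all ≥0)
  k=1: (−1)^0·75.8947/(24)·0.6536^5·0.7569^1 = +0.285423
  k=2: (−1)^1·75.8947/(12)·0.6536^3·0.7569^3 = -0.765535
d^3_{-2,-1}(1.717) = +0.285423 -0.765535 = -0.480112
|D^3_{-2,-1}|² = |d^3_{-2,-1}(β)|² = (-0.480112)² = 0.230507 (the z-rotation phases have unit modulus)

P=0.2305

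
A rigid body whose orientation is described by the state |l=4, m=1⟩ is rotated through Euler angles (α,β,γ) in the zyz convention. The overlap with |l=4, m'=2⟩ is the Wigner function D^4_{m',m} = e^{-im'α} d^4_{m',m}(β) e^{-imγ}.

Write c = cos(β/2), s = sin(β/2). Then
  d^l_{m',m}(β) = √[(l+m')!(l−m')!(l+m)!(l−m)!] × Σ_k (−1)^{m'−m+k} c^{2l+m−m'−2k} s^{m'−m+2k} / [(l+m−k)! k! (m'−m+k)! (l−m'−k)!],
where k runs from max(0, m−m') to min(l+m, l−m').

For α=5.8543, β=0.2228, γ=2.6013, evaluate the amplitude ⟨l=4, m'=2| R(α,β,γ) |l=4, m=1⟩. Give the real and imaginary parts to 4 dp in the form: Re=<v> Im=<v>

Re=0.0728 Im=0.4172

First d^4_{2,1}(β=0.2228), then the phase factors e^{-i(2)α} and e^{-i(1)γ}:
c=cos(0.2228/2)=0.993801, s=sin(0.2228/2)=0.111170; N=√[720·2·120·6]=1018.233765
k∈{0,1,2} keeps every argument non-negative
  k=0: (−1)^1·1018.2338/(240)·0.9938^7·0.1112^1 = -0.451565
  k=1: (−1)^2·1018.2338/(48)·0.9938^5·0.1112^3 = +0.028253
  k=2: (−1)^3·1018.2338/(72)·0.9938^3·0.1112^5 = -0.000236
d^4_{2,1}(0.2228) = -0.451565 +0.028253 -0.000236 = -0.423548
D = (+0.654125+0.756386i)·(-0.423548)·(-0.857558-0.514387i) = +0.072797+0.417245i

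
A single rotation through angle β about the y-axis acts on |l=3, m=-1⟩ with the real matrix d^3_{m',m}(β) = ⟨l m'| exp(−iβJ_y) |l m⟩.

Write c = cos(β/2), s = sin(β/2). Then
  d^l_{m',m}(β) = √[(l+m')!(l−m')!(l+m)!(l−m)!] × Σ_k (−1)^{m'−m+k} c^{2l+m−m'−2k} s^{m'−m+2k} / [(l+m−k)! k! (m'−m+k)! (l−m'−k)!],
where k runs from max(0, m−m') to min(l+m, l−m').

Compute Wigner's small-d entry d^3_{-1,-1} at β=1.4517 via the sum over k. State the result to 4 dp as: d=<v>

d^3_{-1,-1}(β=1.4517) via Wigner's sum:
c=cos(1.4517/2)=0.747935, s=sin(1.4517/2)=0.663771; N=√[2·24·2·24]=48.000000
The bounds max(0,m−m')=0 and min(l+m,l−m')=2 give 3 terms
  k=0: (−1)^0·48.0000/(48)·0.7479^6·0.6638^0 = +0.175059
  k=1: (−1)^1·48.0000/(6)·0.7479^4·0.6638^2 = -1.103021
  k=2: (−1)^2·48.0000/(8)·0.7479^2·0.6638^4 = +0.651559
d^3_{-1,-1}(1.4517) = +0.175059 -1.103021 +0.651559 = -0.276403

d=-0.2764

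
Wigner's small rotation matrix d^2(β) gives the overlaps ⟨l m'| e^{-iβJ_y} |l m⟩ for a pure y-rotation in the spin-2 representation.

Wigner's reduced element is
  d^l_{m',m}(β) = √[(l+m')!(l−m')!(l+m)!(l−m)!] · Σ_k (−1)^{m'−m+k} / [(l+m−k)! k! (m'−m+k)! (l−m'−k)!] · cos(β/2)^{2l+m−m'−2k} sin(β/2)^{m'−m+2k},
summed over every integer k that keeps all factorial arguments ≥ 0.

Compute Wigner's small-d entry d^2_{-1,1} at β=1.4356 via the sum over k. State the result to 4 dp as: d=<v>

d=0.5492

d^2_{-1,1}(β=1.4356) via Wigner's sum:
Half-angle: c=0.753255, s=0.657729. N=√(1·6·6·1)=6.000000
Admissible k: 2..3 (factorial args all ≥0)
  k=2: (−1)^0·6.0000/(2)·0.7533^2·0.6577^2 = +0.736375
  k=3: (−1)^1·6.0000/(6)·0.7533^0·0.6577^4 = -0.187149
d^2_{-1,1}(1.4356) = +0.736375 -0.187149 = +0.549225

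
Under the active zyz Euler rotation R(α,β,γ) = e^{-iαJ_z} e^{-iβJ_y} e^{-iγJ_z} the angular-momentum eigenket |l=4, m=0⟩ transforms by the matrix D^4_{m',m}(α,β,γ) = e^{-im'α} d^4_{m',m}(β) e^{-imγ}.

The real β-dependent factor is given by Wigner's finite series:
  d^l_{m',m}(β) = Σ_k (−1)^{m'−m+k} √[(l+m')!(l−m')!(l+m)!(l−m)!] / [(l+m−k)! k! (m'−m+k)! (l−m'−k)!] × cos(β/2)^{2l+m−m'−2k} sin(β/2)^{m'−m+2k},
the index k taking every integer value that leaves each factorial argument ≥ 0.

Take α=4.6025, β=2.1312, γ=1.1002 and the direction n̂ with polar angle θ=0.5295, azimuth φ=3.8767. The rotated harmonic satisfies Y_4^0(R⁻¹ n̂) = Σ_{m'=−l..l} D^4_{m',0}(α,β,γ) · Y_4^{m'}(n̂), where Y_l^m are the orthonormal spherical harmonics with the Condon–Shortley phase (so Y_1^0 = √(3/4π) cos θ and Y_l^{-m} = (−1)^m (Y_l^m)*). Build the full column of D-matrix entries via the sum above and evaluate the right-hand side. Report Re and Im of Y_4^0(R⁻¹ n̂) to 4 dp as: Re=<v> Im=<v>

Need the full column D^4_{m',0} for m'=−4..4 at α=4.6025, β=2.1312, γ=1.1002.
cos(β/2)=0.483979, sin(β/2)=0.875079
d^4_{-4,0}: single k=4 term ⇒ +0.269182;  D = +0.243594-0.114547i
d^4_{-3,0}: k∈[3..4] ⇒ +0.210543 -0.688306 = -0.477764;  D = -0.154665-0.452036i
d^4_{-2,0}: k∈[2..4] ⇒ +0.093363 -0.813930 +0.997837 = +0.277271;  D = -0.270601+0.060449i
d^4_{-1,0}: k∈[1..4] ⇒ +0.024342 -0.477466 +1.560932 -0.850500 = +0.257308;  D = -0.028218-0.255756i
d^4_{0,0}: k∈[0..4] ⇒ +0.003010 -0.157462 +1.158242 -1.682901 +0.343859 = -0.335251;  D = -0.335251+0.000000i
d^4_{1,0}: k∈[0..3] ⇒ -0.024342 +0.477466 -1.560932 +0.850500 = -0.257308;  D = +0.028218-0.255756i
d^4_{2,0}: k∈[0..2] ⇒ +0.093363 -0.813930 +0.997837 = +0.277271;  D = -0.270601-0.060449i
d^4_{3,0}: k∈[0..1] ⇒ -0.210543 +0.688306 = +0.477764;  D = +0.154665-0.452036i
d^4_{4,0}: single k=0 term ⇒ +0.269182;  D = +0.243594+0.114547i
Y_4^{m'}(θ=0.5295,φ=3.8767) and Σ D·Y over m':
  (+0.2436-0.1145i)·(-0.0282-0.0058i)  (-0.1547-0.4520i)·(+0.0825+0.1121i)  (-0.2706+0.0604i)·(+0.0361-0.3578i)  (-0.0282-0.2558i)·(-0.3387+0.3062i)  (-0.3353+0.0000i)·(+0.0077+0.0000i)  (+0.0282-0.2558i)·(+0.3387+0.3062i)  (-0.2706-0.0604i)·(+0.0361+0.3578i)  (+0.1547-0.4520i)·(-0.0825+0.1121i)  (+0.2436+0.1145i)·(-0.0282+0.0058i)
Y_4^0(R⁻¹ n̂) = +0.257651-0.000000i

Re=0.2577 Im=0.0000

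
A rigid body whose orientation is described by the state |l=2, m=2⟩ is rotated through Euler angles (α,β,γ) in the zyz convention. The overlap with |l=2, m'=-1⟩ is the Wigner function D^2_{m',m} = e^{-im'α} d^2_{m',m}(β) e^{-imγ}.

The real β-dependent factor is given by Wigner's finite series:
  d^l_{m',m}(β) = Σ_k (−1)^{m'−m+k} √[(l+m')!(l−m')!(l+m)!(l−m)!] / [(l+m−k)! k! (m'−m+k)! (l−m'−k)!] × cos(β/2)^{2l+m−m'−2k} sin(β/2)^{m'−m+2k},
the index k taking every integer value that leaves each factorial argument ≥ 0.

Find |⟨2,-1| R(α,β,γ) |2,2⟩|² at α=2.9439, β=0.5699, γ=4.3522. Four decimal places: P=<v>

P=0.0018

D^2_{-1,2}(2.9439,0.5699,4.3522) = e^{-i·-1·2.9439}·d^2_{-1,2}(0.5699)·e^{-i·2·4.3522}. Compute d first:
c=cos(0.5699/2)=0.959676, s=sin(0.5699/2)=0.281109; N=√[1·6·24·1]=12.000000
Admissible k: 3..3 (factorial args all ≥0)
  k=3: (−1)^0·12.0000/(6)·0.9597^1·0.2811^3 = +0.042636
d^2_{-1,2}(0.5699) = +0.042636
|D^2_{-1,2}|² = |d^2_{-1,2}(β)|² = (+0.042636)² = 0.001818 (the z-rotation phases have unit modulus)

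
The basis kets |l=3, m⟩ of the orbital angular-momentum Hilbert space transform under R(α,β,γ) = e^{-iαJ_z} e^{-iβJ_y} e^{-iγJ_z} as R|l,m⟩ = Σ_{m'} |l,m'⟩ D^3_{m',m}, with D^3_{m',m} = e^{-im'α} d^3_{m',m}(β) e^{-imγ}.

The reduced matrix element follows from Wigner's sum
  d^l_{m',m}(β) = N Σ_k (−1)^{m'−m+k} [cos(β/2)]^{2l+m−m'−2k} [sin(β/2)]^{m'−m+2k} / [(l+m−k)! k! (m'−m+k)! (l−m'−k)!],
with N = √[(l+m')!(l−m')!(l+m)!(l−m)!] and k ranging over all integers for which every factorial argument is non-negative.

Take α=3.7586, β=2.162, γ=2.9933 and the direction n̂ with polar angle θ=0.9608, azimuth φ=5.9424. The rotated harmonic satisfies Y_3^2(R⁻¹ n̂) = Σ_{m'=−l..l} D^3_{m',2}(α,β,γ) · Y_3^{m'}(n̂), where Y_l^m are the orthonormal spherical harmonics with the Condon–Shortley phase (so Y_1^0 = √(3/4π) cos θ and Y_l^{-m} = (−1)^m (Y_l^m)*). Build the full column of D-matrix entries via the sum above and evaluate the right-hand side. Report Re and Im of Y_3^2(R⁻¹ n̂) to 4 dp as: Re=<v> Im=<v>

Need the full column D^3_{m',2} for m'=−3..3 at α=3.7586, β=2.162, γ=2.9933.
cos(β/2)=0.470446, sin(β/2)=0.882429
d^3_{-3,2}: single k=5 term ⇒ +0.616572;  D = +0.336250-0.516814i
d^3_{-2,2}: k∈[4..5] ⇒ +0.670978 -0.472148 = +0.198831;  D = +0.007990+0.198670i
d^3_{-1,2}: k∈[3..4] ⇒ +0.452479 -0.795991 = -0.343512;  D = +0.209853+0.271959i
d^3_{0,2}: k∈[2..3] ⇒ +0.208910 -0.735020 = -0.526110;  D = -0.503140-0.153759i
d^3_{1,2}: k∈[1..2] ⇒ +0.064303 -0.452479 = -0.388177;  D = +0.368419-0.122263i
d^3_{2,2}: k∈[0..1] ⇒ +0.010841 -0.190708 = -0.179867;  D = -0.106457+0.144980i
d^3_{3,2}: single k=0 term ⇒ -0.049809;  D = +0.000815-0.049802i
Y_3^{m'}(θ=0.9608,φ=5.9424) and Σ D·Y over m':
  (+0.3362-0.5168i)·(+0.1198+0.1961i)  (+0.0080+0.1987i)·(+0.3055+0.2478i)  (+0.2099+0.2720i)·(+0.1600+0.0567i)  (-0.5031-0.1538i)·(-0.2906+0.0000i)  (+0.3684-0.1223i)·(-0.1600+0.0567i)  (-0.1065+0.1450i)·(+0.3055-0.2478i)  (+0.0008-0.0498i)·(-0.1198+0.1961i)
Y_3^2(R⁻¹ n̂) = +0.220210+0.284034i

Re=0.2202 Im=0.2840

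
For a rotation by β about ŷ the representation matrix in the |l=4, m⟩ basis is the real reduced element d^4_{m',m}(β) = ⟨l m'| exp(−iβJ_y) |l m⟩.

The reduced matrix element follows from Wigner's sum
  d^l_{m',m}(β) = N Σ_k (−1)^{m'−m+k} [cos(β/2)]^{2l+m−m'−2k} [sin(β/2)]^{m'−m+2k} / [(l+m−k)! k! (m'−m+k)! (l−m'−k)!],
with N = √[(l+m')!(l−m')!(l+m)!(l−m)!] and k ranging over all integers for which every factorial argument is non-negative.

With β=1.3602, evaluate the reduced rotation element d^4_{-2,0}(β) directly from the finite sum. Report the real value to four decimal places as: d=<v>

d^4_{-2,0}(β=1.3602) via Wigner's sum:
With c≡cos(β/2)=0.777510 and s≡sin(β/2)=0.628871, N=[2·720·24·24]^{1/2}=910.735966
The bounds max(0,m−m')=2 and min(l+m,l−m')=4 give 3 terms
  k=2: (−1)^0·910.7360/(96)·0.7775^6·0.6289^2 = +0.828857
  k=3: (−1)^1·910.7360/(36)·0.7775^4·0.6289^4 = -1.445970
  k=4: (−1)^2·910.7360/(96)·0.7775^2·0.6289^6 = +0.354733
d^4_{-2,0}(1.3602) = +0.828857 -1.445970 +0.354733 = -0.262380

d=-0.2624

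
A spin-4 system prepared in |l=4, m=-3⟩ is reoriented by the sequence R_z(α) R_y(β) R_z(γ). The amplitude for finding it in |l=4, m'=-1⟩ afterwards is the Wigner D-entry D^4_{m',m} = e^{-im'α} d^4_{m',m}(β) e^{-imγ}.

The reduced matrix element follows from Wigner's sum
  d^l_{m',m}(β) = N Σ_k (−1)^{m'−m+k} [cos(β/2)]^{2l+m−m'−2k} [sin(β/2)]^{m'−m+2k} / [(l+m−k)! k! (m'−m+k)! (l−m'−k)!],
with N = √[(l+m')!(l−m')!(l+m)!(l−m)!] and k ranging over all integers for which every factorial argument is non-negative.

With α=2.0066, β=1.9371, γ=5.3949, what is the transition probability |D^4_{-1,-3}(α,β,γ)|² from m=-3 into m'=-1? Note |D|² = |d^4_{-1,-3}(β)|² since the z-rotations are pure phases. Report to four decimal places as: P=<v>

Split into d^4_{-1,-3}(β=1.9371) × two z-phases.
Half-angle: c=0.566495, s=0.824065. N=√(6·120·1·5040)=1904.940944
The bounds max(0,m−m')=0 and min(l+m,l−m')=1 give 2 terms
  k=0: (−1)^2·1904.9409/(240)·0.5665^6·0.8241^2 = +0.178143
  k=1: (−1)^3·1904.9409/(144)·0.5665^4·0.8241^4 = -0.628275
d^4_{-1,-3}(1.9371) = +0.178143 -0.628275 = -0.450131
|D^4_{-1,-3}|² = |d^4_{-1,-3}(β)|² = (-0.450131)² = 0.202618 (the z-rotation phases have unit modulus)

P=0.2026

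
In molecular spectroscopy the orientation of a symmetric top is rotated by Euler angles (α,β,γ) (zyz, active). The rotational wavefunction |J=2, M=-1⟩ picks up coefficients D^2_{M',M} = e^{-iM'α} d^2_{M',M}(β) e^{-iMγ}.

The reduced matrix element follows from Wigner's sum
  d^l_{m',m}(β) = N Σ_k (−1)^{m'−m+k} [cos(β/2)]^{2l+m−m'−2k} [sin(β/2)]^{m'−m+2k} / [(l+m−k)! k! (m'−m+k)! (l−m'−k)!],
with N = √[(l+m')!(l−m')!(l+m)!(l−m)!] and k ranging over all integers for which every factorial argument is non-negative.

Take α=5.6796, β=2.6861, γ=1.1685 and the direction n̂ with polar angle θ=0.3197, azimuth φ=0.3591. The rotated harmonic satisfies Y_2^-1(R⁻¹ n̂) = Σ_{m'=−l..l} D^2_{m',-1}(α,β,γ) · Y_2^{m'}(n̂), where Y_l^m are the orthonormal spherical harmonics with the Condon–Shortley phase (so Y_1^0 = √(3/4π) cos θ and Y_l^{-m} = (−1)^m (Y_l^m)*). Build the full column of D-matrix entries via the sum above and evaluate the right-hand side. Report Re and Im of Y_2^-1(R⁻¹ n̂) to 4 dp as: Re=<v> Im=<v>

Re=-0.0064 Im=0.3787

Need the full column D^2_{m',-1} for m'=−2..2 at α=5.6796, β=2.6861, γ=1.1685.
cos(β/2)=0.225783, sin(β/2)=0.974178
d^2_{-2,-1}: single k=1 term ⇒ +0.022425;  D = +0.022409-0.000867i
d^2_{-1,-1}: k∈[0..1] ⇒ +0.002599 -0.145137 = -0.142538;  D = -0.120393-0.076307i
d^2_{0,-1}: k∈[0..1] ⇒ -0.027465 +0.511306 = +0.483840;  D = +0.189439+0.445213i
d^2_{1,-1}: k∈[0..1] ⇒ +0.145137 -0.900643 = -0.755506;  D = +0.151050-0.740252i
d^2_{2,-1}: single k=0 term ⇒ -0.417479;  D = +0.300896-0.289398i
Y_2^{m'}(θ=0.3197,φ=0.3591) and Σ D·Y over m':
  (+0.0224-0.0009i)·(+0.0287-0.0251i)  (-0.1204-0.0763i)·(+0.2158-0.0810i)  (+0.1894+0.4452i)·(+0.5373+0.0000i)  (+0.1511-0.7403i)·(-0.2158-0.0810i)  (+0.3009-0.2894i)·(+0.0287+0.0251i)
Y_2^-1(R⁻¹ n̂) = -0.006397+0.378668i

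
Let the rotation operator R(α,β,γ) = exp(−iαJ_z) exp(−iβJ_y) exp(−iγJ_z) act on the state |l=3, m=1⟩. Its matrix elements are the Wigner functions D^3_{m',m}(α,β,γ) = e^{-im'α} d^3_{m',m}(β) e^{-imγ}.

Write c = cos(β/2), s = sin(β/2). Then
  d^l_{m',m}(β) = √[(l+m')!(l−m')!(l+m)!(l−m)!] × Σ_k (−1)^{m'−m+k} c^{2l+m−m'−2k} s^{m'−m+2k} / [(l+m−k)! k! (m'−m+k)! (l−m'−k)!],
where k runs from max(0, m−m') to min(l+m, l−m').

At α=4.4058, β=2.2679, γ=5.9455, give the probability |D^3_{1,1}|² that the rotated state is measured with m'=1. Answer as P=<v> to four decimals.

Split into d^3_{1,1}(β=2.2679) × two z-phases.
Half-angle: c=0.423084, s=0.906090. N=√(24·2·24·2)=48.000000
k∈{0,1,2} keeps every argument non-negative
  k=0: (−1)^0·48.0000/(48)·0.4231^6·0.9061^0 = +0.005735
  k=1: (−1)^1·48.0000/(6)·0.4231^4·0.9061^2 = -0.210446
  k=2: (−1)^2·48.0000/(8)·0.4231^2·0.9061^4 = +0.723920
d^3_{1,1}(2.2679) = +0.005735 -0.210446 +0.723920 = +0.519210
|D^3_{1,1}|² = |d^3_{1,1}(β)|² = (+0.519210)² = 0.269579 (the z-rotation phases have unit modulus)

P=0.2696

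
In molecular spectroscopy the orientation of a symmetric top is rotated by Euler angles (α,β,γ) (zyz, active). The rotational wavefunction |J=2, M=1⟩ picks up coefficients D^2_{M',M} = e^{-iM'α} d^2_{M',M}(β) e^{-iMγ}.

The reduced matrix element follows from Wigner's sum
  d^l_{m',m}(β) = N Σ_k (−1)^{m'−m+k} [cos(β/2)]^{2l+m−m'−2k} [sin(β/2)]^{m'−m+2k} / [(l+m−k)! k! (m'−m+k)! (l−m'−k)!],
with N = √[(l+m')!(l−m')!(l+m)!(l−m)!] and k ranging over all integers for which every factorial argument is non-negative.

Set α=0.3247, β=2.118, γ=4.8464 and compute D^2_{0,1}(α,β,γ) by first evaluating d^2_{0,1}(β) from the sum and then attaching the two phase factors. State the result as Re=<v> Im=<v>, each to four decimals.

First d^2_{0,1}(β=2.118), then the phase factors e^{-i(0)α} and e^{-i(1)γ}:
Half-angle: c=0.489744, s=0.871866. N=√(2·2·6·1)=4.898979
The bounds max(0,m−m')=1 and min(l+m,l−m')=2 give 2 terms
  k=1: (−1)^0·4.8990/(2)·0.4897^3·0.8719^1 = +0.250861
  k=2: (−1)^1·4.8990/(2)·0.4897^1·0.8719^3 = -0.795050
d^2_{0,1}(2.118) = +0.250861 -0.795050 = -0.544189
D = (+1.000000+0.000000i)·(-0.544189)·(+0.133610+0.991034i) = -0.072709-0.539310i

Re=-0.0727 Im=-0.5393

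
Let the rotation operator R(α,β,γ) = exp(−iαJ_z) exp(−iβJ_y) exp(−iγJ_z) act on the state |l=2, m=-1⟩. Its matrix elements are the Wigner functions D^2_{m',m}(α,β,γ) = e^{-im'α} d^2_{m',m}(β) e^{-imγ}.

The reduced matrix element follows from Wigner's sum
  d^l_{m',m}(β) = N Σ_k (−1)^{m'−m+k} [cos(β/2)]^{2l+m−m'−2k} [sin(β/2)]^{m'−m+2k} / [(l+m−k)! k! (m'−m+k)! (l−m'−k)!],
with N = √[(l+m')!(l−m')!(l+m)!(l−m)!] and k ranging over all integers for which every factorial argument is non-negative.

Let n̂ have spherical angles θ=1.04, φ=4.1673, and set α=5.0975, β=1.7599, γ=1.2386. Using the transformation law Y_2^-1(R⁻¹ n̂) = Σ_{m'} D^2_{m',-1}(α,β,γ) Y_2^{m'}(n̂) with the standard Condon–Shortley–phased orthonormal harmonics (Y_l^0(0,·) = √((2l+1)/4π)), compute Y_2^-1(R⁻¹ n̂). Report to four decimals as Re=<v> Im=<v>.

Need the full column D^2_{m',-1} for m'=−2..2 at α=5.0975, β=1.7599, γ=1.2386.
cos(β/2)=0.637190, sin(β/2)=0.770707
d^2_{-2,-1}: single k=1 term ⇒ +0.398773;  D = +0.169140-0.361125i
d^2_{-1,-1}: k∈[0..1] ⇒ +0.164845 -0.723498 = -0.558653;  D = -0.557871-0.029547i
d^2_{0,-1}: k∈[0..1] ⇒ -0.488395 +0.714517 = +0.226122;  D = +0.073743+0.213759i
d^2_{1,-1}: k∈[0..1] ⇒ +0.723498 -0.352823 = +0.370675;  D = -0.279333+0.243666i
d^2_{2,-1}: single k=0 term ⇒ -0.583400;  D = +0.520569+0.263370i
Y_2^{m'}(θ=1.04,φ=4.1673) and Σ D·Y over m':
  (+0.1691-0.3611i)·(-0.1328-0.2547i)  (-0.5579-0.0295i)·(-0.1749+0.2884i)  (+0.0737+0.2138i)·(-0.0729+0.0000i)  (-0.2793+0.2437i)·(+0.1749+0.2884i)  (+0.5206+0.2634i)·(-0.1328+0.2547i)
Y_2^-1(R⁻¹ n̂) = -0.269112-0.106747i

Re=-0.2691 Im=-0.1067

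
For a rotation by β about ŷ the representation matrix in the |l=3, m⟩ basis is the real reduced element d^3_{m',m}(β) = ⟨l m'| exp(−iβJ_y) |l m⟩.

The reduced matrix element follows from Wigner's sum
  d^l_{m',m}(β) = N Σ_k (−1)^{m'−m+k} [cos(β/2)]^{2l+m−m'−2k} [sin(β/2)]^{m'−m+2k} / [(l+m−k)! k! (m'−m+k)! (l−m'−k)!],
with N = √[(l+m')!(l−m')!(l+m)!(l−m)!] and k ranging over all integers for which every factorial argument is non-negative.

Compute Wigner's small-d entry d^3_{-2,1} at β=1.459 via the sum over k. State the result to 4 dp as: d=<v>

d=0.4658

d^3_{-2,1}(β=1.459) via Wigner's sum:
Half-angle: c=0.745508, s=0.666497. N=√(1·120·24·2)=75.894664
The bounds max(0,m−m')=3 and min(l+m,l−m')=4 give 2 terms
  k=3: (−1)^0·75.8947/(12)·0.7455^3·0.6665^3 = +0.775856
  k=4: (−1)^1·75.8947/(24)·0.7455^1·0.6665^5 = -0.310058
d^3_{-2,1}(1.459) = +0.775856 -0.310058 = +0.465798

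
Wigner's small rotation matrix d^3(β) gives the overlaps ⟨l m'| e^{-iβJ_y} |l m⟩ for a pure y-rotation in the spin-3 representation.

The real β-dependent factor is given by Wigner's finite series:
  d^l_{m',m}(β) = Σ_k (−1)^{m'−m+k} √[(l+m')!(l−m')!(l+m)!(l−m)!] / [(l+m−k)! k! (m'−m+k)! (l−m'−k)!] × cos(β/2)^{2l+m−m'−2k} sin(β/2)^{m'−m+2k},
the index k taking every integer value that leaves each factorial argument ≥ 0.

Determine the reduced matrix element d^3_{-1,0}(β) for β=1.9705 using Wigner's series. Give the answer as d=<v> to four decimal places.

d=-0.0969

d^3_{-1,0}(β=1.9705) via Wigner's sum:
c=cos(1.9705/2)=0.552655, s=sin(1.9705/2)=0.833410; N=√[2·24·6·6]=41.569219
Admissible k: 1..3 (factorial args all ≥0)
  k=1: (−1)^0·41.5692/(12)·0.5527^5·0.8334^1 = +0.148840
  k=2: (−1)^1·41.5692/(4)·0.5527^3·0.8334^3 = -1.015431
  k=3: (−1)^2·41.5692/(12)·0.5527^1·0.8334^5 = +0.769731
d^3_{-1,0}(1.9705) = +0.148840 -1.015431 +0.769731 = -0.096860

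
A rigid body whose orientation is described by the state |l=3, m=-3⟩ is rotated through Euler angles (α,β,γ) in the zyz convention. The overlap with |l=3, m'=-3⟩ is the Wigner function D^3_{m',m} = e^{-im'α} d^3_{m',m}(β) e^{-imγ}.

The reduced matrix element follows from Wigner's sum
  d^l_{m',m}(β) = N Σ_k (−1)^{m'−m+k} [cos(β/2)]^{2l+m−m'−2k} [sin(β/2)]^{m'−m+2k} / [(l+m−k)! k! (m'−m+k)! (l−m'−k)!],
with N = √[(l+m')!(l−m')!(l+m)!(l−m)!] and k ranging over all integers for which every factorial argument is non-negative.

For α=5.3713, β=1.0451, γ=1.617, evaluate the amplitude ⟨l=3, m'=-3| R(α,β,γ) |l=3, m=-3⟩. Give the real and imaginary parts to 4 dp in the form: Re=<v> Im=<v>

Re=-0.2193 Im=0.3622

Split into d^3_{-3,-3}(β=1.0451) × two z-phases.
c=cos(1.0451/2)=0.866549, s=sin(1.0451/2)=0.499091; N=√[1·720·1·720]=720.000000
Admissible k: 0..0 (factorial args all ≥0)
  k=0: (−1)^0·720.0000/(720)·0.8665^6·0.4991^0 = +0.423409
d^3_{-3,-3}(1.0451) = +0.423409
D = (-0.918733-0.394880i)·(+0.423409)·(+0.138168-0.990409i) = -0.219339+0.362168i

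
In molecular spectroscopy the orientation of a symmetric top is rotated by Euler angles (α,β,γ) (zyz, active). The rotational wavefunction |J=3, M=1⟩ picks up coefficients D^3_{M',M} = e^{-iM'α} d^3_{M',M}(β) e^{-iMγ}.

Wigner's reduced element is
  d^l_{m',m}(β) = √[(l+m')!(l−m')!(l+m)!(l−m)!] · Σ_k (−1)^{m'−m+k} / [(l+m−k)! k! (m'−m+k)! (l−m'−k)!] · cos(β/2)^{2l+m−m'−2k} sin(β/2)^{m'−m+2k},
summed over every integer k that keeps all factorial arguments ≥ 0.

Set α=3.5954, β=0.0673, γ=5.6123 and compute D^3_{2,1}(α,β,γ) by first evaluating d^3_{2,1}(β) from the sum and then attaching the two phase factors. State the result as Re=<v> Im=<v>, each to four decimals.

Re=-0.1029 Im=0.0248

Split into d^3_{2,1}(β=0.0673) × two z-phases.
c=cos(0.0673/2)=0.999434, s=sin(0.0673/2)=0.033644; N=√[120·1·24·2]=75.894664
Admissible k: 0..1 (factorial args all ≥0)
  k=0: (−1)^1·75.8947/(24)·0.9994^5·0.0336^1 = -0.106090
  k=1: (−1)^2·75.8947/(12)·0.9994^3·0.0336^3 = +0.000240
d^3_{2,1}(0.0673) = -0.106090 +0.000240 = -0.105849
D = (+0.615627-0.788038i)·(-0.105849)·(+0.783272+0.621680i) = -0.102897+0.024824i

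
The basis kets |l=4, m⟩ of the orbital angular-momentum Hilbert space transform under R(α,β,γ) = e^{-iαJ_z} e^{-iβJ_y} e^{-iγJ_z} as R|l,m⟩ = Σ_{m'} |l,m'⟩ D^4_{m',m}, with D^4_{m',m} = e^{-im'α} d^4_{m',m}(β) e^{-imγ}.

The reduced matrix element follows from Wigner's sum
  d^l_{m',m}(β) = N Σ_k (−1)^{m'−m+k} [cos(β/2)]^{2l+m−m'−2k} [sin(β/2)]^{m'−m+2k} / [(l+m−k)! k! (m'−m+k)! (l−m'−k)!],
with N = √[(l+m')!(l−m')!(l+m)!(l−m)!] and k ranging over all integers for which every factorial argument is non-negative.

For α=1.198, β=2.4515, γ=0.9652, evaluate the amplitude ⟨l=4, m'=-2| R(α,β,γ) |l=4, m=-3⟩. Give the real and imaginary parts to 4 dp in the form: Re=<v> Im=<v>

Re=0.0217 Im=-0.0332

D^4_{-2,-3}(1.198,2.4515,0.9652) = e^{-i·-2·1.198}·d^4_{-2,-3}(2.4515)·e^{-i·-3·0.9652}. Compute d first:
With c≡cos(β/2)=0.338240 and s≡sin(β/2)=0.941060, N=[2·720·1·5040]^{1/2}=2693.993318
k: max(0,(-3)−(-2))=0 … min(4+(-3),4−(-2))=1
  k=0: (−1)^1·2693.9933/(720)·0.3382^7·0.9411^1 = -0.001783
  k=1: (−1)^2·2693.9933/(240)·0.3382^5·0.9411^3 = +0.041416
d^4_{-2,-3}(2.4515) = -0.001783 +0.041416 = +0.039632
D = (-0.734686+0.678407i)·(+0.039632)·(-0.969896+0.243519i) = +0.021693-0.033168i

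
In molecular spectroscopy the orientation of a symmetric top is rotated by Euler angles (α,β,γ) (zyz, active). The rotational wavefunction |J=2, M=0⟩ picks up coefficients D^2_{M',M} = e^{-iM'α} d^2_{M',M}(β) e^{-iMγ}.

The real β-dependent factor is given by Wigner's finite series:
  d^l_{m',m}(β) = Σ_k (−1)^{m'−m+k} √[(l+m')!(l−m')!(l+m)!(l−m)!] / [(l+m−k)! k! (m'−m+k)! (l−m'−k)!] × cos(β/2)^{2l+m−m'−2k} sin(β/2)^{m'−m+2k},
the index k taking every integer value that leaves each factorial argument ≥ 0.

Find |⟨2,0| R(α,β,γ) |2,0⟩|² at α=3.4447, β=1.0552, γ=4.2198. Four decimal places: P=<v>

P=0.0183

First d^2_{0,0}(β=1.0552), then the phase factors e^{-i(0)α} and e^{-i(0)γ}:
c=cos(1.0552/2)=0.864018, s=sin(1.0552/2)=0.503461; N=√[2·2·2·2]=4.000000
k∈{0,1,2} keeps every argument non-negative
  k=0: (−1)^0·4.0000/(4)·0.8640^4·0.5035^0 = +0.557302
  k=1: (−1)^1·4.0000/(1)·0.8640^2·0.5035^2 = -0.756898
  k=2: (−1)^2·4.0000/(4)·0.8640^0·0.5035^4 = +0.064249
d^2_{0,0}(1.0552) = +0.557302 -0.756898 +0.064249 = -0.135347
|D^2_{0,0}|² = |d^2_{0,0}(β)|² = (-0.135347)² = 0.018319 (the z-rotation phases have unit modulus)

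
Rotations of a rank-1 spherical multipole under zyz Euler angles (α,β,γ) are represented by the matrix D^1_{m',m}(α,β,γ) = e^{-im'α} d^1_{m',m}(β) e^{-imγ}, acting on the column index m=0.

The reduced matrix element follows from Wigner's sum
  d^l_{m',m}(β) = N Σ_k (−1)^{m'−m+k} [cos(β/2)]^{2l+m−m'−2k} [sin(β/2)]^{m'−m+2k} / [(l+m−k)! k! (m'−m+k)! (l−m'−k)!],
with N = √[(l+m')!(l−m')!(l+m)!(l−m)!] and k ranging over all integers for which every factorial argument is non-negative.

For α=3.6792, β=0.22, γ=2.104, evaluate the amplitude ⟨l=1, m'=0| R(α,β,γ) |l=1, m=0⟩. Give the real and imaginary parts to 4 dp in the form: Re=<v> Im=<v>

D^1_{0,0}(3.6792,0.22,2.104) = e^{-i·0·3.6792}·d^1_{0,0}(0.22)·e^{-i·0·2.104}. Compute d first:
c=cos(0.22/2)=0.993956, s=sin(0.22/2)=0.109778; N=√[1·1·1·1]=1.000000
k: max(0,(0)−(0))=0 … min(1+(0),1−(0))=1
  k=0: (−1)^0·1.0000/(1)·0.9940^2·0.1098^0 = +0.987949
  k=1: (−1)^1·1.0000/(1)·0.9940^0·0.1098^2 = -0.012051
d^1_{0,0}(0.22) = +0.987949 -0.012051 = +0.975897
Phases: e^{-i·(0)·3.6792}=+1.000000+0.000000i, e^{-i·(0)·2.104}=+1.000000+0.000000i ⇒ D=+0.975897+0.000000i

Re=0.9759 Im=0.0000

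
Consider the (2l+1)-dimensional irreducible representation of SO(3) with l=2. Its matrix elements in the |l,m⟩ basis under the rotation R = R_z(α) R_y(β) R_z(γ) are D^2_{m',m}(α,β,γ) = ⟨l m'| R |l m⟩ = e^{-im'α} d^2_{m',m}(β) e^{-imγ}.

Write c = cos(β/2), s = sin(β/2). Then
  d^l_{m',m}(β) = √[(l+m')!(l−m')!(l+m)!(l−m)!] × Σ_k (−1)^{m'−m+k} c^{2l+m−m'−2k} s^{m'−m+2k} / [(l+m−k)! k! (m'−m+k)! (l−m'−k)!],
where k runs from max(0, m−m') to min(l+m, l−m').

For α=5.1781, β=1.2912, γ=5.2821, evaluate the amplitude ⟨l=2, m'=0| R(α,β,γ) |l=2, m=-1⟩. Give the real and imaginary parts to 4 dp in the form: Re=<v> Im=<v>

Re=-0.1752 Im=0.2736

First d^2_{0,-1}(β=1.2912), then the phase factors e^{-i(0)α} and e^{-i(-1)γ}:
With c≡cos(β/2)=0.798739 and s≡sin(β/2)=0.601678, N=[2·2·1·6]^{1/2}=4.898979
Admissible k: 0..1 (factorial args all ≥0)
  k=0: (−1)^1·4.8990/(2)·0.7987^3·0.6017^1 = -0.751025
  k=1: (−1)^2·4.8990/(2)·0.7987^1·0.6017^3 = +0.426160
d^2_{0,-1}(1.2912) = -0.751025 +0.426160 = -0.324865
Attach z-rotation phases: D = e^{-i(0)(5.1781)}·(-0.324865)·e^{-i(-1)(5.2821)} = -0.175228+0.273555i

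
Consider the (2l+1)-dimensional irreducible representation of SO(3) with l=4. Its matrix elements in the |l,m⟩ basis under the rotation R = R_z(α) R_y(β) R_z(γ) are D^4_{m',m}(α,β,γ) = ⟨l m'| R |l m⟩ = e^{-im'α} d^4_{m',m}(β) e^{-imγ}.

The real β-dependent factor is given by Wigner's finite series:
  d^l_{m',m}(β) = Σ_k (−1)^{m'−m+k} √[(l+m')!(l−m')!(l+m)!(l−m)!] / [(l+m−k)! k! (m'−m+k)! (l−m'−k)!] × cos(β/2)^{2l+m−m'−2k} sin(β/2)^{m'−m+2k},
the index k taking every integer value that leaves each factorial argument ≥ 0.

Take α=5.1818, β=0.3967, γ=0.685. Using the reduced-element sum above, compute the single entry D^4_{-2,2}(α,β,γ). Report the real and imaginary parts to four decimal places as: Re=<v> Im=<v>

Re=-0.0184 Im=0.0085

Split into d^4_{-2,2}(β=0.3967) × two z-phases.
With c≡cos(β/2)=0.980393 and s≡sin(β/2)=0.197052, N=[2·720·720·2]^{1/2}=1440.000000
The bounds max(0,m−m')=4 and min(l+m,l−m')=6 give 3 terms
  k=4: (−1)^0·1440.0000/(96)·0.9804^4·0.1971^4 = +0.020894
  k=5: (−1)^1·1440.0000/(120)·0.9804^2·0.1971^6 = -0.000675
  k=6: (−1)^2·1440.0000/(1440)·0.9804^0·0.1971^8 = +0.000002
d^4_{-2,2}(0.3967) = +0.020894 -0.000675 +0.000002 = +0.020221
D = (-0.590739-0.806863i)·(+0.020221)·(+0.199450-0.979908i) = -0.018370+0.008451i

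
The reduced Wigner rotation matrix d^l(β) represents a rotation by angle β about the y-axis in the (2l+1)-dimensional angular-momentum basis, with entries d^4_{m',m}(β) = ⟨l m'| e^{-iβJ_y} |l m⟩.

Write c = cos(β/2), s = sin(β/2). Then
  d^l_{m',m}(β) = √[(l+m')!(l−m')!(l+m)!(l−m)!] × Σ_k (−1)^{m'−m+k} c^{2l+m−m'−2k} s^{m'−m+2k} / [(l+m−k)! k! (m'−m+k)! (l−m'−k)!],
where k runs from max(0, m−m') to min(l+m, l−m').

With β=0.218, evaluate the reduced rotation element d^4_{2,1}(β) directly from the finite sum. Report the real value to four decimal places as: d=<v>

d^4_{2,1}(β=0.218) via Wigner's sum:
Half-angle: c=0.994065, s=0.108784. N=√(720·2·120·6)=1018.233765
k: max(0,(1)−(2))=0 … min(4+(1),4−(2))=2
  k=0: (−1)^1·1018.2338/(240)·0.9941^7·0.1088^1 = -0.442698
  k=1: (−1)^2·1018.2338/(48)·0.9941^5·0.1088^3 = +0.026508
  k=2: (−1)^3·1018.2338/(72)·0.9941^3·0.1088^5 = -0.000212
d^4_{2,1}(0.218) = -0.442698 +0.026508 -0.000212 = -0.416401

d=-0.4164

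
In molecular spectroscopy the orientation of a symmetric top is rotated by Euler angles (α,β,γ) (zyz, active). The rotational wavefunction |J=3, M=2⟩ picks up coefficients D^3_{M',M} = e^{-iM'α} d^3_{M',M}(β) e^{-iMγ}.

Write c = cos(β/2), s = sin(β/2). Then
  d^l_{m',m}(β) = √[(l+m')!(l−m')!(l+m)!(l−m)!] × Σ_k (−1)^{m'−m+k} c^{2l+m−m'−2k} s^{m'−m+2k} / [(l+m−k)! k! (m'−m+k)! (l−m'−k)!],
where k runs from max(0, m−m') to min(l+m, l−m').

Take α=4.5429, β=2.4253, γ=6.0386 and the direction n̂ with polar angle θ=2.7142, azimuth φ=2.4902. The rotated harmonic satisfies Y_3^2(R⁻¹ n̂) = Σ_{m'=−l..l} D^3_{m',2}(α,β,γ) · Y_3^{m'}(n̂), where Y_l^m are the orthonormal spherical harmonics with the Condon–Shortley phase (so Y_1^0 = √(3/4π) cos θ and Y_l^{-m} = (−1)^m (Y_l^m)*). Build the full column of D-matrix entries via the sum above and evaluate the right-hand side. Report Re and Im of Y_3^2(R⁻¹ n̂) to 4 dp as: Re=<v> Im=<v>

Need the full column D^3_{m',2} for m'=−3..3 at α=4.5429, β=2.4253, γ=6.0386.
cos(β/2)=0.350539, sin(β/2)=0.936548
d^3_{-3,2}: single k=5 term ⇒ +0.618675;  D = +0.011937+0.618560i
d^3_{-2,2}: k∈[4..5] ⇒ +0.472675 -0.674809 = -0.202134;  D = +0.199858+0.030245i
d^3_{-1,2}: k∈[3..4] ⇒ +0.223784 -0.798706 = -0.574922;  D = -0.180677+0.545794i
d^3_{0,2}: k∈[2..3] ⇒ +0.072538 -0.517790 = -0.445252;  D = -0.393034-0.209221i
d^3_{1,2}: k∈[1..2] ⇒ +0.015675 -0.223784 = -0.208109;  D = +0.127374-0.164575i
d^3_{2,2}: k∈[0..1] ⇒ +0.001855 -0.066218 = -0.064362;  D = +0.043525+0.047415i
d^3_{3,2}: single k=0 term ⇒ -0.012142;  D = -0.010202+0.006584i
Y_3^{m'}(θ=2.7142,φ=2.4902) and Σ D·Y over m':
  (+0.0119+0.6186i)·(+0.0111-0.0276i)  (+0.1999+0.0302i)·(-0.0423-0.1541i)  (-0.1807+0.5458i)·(-0.3346-0.2551i)  (-0.3930-0.2092i)·(-0.3875+0.0000i)  (+0.1274-0.1646i)·(+0.3346-0.2551i)  (+0.0435+0.0474i)·(-0.0423+0.1541i)  (-0.0102+0.0066i)·(-0.0111-0.0276i)
Y_3^2(R⁻¹ n̂) = +0.357144-0.163646i

Re=0.3571 Im=-0.1636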